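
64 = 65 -1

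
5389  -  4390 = 999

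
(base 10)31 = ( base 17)1E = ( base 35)V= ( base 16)1f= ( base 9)34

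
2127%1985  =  142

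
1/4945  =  1/4945 =0.00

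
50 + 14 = 64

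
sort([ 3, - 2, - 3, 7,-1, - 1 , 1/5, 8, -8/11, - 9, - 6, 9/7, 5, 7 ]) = [ - 9,-6 , - 3, - 2, - 1,  -  1, - 8/11,1/5, 9/7, 3, 5, 7, 7,8]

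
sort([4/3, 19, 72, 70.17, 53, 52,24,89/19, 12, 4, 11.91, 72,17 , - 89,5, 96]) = [ - 89, 4/3,4 , 89/19,  5, 11.91, 12, 17,  19 , 24,52, 53, 70.17,  72, 72, 96 ]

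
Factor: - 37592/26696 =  - 37^1*47^( - 1)*71^ ( - 1)*127^1 = - 4699/3337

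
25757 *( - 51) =-1313607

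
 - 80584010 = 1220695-81804705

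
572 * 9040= 5170880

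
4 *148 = 592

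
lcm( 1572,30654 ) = 61308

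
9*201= 1809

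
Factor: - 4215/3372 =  - 2^( - 2)*5^1 = - 5/4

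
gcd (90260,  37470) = 10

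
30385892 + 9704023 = 40089915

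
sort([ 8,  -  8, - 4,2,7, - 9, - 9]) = [ - 9,-9,-8,  -  4,2,7,8]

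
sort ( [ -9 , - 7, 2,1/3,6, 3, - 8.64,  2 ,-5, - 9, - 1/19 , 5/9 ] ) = [ -9, - 9, - 8.64, - 7, - 5 , - 1/19,1/3,5/9,2,2,3, 6] 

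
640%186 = 82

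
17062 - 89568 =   -  72506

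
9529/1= 9529=9529.00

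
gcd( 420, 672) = 84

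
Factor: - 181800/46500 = -2^1 * 3^1*5^(  -  1)*31^(- 1)*101^1 = -606/155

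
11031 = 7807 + 3224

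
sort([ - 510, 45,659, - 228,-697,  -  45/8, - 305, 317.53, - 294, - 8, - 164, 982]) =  [ - 697, - 510,-305,-294, - 228,  -  164,-8,-45/8, 45, 317.53, 659, 982] 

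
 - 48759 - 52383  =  -101142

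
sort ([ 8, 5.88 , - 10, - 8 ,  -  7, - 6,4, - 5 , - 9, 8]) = [ - 10, - 9 , - 8, - 7,  -  6 , - 5, 4, 5.88,8,8]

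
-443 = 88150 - 88593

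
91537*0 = 0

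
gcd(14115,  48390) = 15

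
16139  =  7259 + 8880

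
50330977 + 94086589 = 144417566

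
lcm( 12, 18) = 36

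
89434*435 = 38903790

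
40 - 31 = 9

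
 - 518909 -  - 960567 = 441658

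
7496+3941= 11437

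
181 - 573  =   - 392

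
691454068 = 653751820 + 37702248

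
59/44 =1+15/44= 1.34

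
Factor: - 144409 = - 144409^1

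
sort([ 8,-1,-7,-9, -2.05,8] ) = [-9,  -  7, - 2.05,-1 , 8, 8]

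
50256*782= 39300192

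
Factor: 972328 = 2^3*7^1*97^1*179^1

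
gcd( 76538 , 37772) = 994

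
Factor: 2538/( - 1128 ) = -2^( - 2 )*3^2 =- 9/4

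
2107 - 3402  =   - 1295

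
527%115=67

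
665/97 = 6 + 83/97 = 6.86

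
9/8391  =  3/2797 =0.00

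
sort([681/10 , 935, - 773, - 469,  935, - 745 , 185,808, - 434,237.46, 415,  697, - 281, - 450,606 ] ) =[ - 773, - 745,-469, - 450 , - 434, - 281,681/10, 185,237.46, 415, 606 , 697,808, 935,935]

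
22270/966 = 23 + 26/483 = 23.05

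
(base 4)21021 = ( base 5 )4320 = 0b1001001001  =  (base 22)14D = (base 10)585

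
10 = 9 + 1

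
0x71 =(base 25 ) 4D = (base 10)113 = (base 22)53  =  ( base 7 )221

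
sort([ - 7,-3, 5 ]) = [ - 7, - 3,  5]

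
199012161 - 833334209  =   - 634322048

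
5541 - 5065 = 476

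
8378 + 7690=16068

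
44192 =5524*8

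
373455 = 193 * 1935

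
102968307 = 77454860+25513447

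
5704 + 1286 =6990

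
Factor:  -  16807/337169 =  - 49/983=-  7^2*983^( - 1)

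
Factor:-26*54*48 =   -  67392 = - 2^6*3^4*13^1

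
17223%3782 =2095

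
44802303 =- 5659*( - 7917)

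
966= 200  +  766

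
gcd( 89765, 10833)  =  1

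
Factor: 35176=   2^3*4397^1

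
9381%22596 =9381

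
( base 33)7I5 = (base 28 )adi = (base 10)8222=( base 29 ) 9mf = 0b10000000011110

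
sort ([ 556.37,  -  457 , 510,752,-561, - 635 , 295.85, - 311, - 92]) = [  -  635, - 561, -457, - 311 , - 92,295.85, 510, 556.37,752]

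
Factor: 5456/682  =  2^3 = 8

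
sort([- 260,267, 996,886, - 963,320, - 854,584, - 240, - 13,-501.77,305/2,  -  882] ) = [ - 963,-882, - 854, - 501.77,  -  260, - 240, - 13, 305/2, 267, 320,584,886,996 ]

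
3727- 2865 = 862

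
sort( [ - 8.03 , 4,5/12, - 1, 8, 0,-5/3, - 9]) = [ - 9, - 8.03,  -  5/3, - 1,  0,5/12,4, 8] 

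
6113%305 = 13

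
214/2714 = 107/1357 = 0.08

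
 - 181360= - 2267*80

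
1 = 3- 2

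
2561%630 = 41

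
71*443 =31453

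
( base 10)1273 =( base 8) 2371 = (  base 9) 1664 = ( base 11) A58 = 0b10011111001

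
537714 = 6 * 89619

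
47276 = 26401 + 20875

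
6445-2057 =4388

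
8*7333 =58664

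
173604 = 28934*6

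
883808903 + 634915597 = 1518724500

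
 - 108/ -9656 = 27/2414 = 0.01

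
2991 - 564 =2427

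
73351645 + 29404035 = 102755680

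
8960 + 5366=14326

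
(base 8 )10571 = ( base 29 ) 597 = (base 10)4473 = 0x1179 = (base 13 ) 2061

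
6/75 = 2/25 = 0.08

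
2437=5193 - 2756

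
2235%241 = 66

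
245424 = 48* 5113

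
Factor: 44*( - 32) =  - 2^7*11^1 = - 1408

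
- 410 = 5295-5705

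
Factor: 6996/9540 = 11/15 = 3^(-1)*5^( - 1 )*11^1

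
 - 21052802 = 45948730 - 67001532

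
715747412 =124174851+591572561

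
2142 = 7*306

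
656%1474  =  656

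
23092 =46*502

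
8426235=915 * 9209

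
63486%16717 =13335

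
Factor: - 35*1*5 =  - 175 = - 5^2*7^1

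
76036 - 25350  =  50686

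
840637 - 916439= - 75802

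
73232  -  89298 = -16066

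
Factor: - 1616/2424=- 2^1*3^( - 1 ) = -  2/3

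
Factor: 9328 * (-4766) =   -  2^5*11^1 * 53^1*2383^1 =- 44457248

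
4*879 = 3516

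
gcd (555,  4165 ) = 5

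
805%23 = 0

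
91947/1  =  91947=91947.00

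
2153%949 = 255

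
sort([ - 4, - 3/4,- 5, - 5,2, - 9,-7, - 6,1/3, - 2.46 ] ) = [ - 9,-7, -6,  -  5, - 5, - 4, - 2.46,- 3/4, 1/3, 2 ]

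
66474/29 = 66474/29 = 2292.21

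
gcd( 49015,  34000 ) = 5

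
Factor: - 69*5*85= - 29325 = - 3^1*5^2* 17^1 * 23^1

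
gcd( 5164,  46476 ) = 5164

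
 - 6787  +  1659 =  - 5128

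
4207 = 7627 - 3420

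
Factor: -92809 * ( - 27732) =2^2 * 3^1 * 2311^1*92809^1 = 2573779188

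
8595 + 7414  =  16009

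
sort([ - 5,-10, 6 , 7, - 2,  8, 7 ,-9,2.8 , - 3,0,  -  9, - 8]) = [-10,-9, - 9,-8, - 5, - 3 ,-2,  0,2.8 , 6,7, 7,8 ]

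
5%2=1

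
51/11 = 4 + 7/11=4.64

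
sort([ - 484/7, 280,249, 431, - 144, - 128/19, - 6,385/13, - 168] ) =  [ - 168,  -  144, - 484/7,  -  128/19, - 6,385/13,249, 280,431]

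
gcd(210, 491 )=1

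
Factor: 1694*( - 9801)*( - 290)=4814839260=2^2 * 3^4*5^1 * 7^1*11^4 * 29^1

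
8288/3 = 8288/3 = 2762.67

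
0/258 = 0 = 0.00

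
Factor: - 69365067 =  - 3^1*19^3*3371^1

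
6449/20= 6449/20 = 322.45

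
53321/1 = 53321 = 53321.00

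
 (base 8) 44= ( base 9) 40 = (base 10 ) 36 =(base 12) 30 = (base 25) 1B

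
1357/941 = 1+416/941  =  1.44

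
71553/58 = 71553/58 = 1233.67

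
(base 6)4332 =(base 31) 110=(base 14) 50C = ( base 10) 992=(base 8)1740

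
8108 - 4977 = 3131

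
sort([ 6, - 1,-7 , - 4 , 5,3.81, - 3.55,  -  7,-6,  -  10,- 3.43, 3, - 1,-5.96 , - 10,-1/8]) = [  -  10, - 10, - 7,  -  7,  -  6,- 5.96, - 4, -3.55, - 3.43,-1, - 1, - 1/8, 3, 3.81, 5,6 ]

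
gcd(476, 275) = 1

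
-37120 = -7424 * 5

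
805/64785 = 23/1851 = 0.01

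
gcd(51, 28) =1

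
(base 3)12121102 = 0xff8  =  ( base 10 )4088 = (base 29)4OS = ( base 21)95E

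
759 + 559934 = 560693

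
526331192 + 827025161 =1353356353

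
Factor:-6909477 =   -  3^1*2303159^1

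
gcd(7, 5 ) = 1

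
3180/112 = 795/28= 28.39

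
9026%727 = 302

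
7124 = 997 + 6127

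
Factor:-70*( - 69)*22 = 2^2*3^1*5^1*7^1*11^1*23^1= 106260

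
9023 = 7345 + 1678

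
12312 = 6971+5341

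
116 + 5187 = 5303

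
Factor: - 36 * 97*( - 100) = 2^4 * 3^2*5^2*97^1 = 349200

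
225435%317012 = 225435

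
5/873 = 5/873 = 0.01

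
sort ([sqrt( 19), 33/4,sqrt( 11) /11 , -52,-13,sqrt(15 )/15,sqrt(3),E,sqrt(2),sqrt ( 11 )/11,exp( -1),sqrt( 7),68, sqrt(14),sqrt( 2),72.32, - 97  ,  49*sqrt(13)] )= [-97,-52, - 13,sqrt(15 ) /15, sqrt( 11)/11  ,  sqrt(11 ) /11, exp( - 1), sqrt(2),sqrt (2 ),sqrt (3),sqrt( 7),E , sqrt (14 ) , sqrt (19),33/4, 68,72.32,49*sqrt (13 )]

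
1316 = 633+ 683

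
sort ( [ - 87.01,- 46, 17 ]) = [ - 87.01, - 46, 17 ] 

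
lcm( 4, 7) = 28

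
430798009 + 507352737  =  938150746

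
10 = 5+5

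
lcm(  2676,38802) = 77604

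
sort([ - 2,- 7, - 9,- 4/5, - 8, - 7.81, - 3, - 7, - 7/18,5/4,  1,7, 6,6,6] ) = [ - 9, - 8, - 7.81, - 7,-7,-3, - 2, - 4/5,-7/18,1,5/4, 6,  6, 6,7 ]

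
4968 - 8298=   -  3330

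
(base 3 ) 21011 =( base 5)1233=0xC1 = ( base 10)193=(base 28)6P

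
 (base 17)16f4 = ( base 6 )51550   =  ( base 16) 1AFA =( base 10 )6906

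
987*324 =319788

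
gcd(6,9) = 3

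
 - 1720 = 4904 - 6624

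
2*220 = 440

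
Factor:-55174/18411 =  - 2^1*3^( - 1)*7^2*17^ (- 1)*19^( - 2) * 563^1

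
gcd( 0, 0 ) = 0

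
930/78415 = 186/15683 = 0.01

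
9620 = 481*20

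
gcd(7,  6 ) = 1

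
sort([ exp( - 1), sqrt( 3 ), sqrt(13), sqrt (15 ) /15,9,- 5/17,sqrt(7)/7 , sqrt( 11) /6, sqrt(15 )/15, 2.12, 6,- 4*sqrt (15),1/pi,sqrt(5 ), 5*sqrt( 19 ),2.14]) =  [ - 4*sqrt(15), - 5/17,sqrt( 15)/15,sqrt(15) /15, 1/pi,exp( - 1), sqrt(7)/7, sqrt(11 ) /6,sqrt( 3),2.12, 2.14,sqrt(5), sqrt(13), 6 , 9,5 *sqrt ( 19 )]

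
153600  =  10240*15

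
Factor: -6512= -2^4*11^1*37^1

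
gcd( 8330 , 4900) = 490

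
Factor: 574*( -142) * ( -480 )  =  39123840= 2^7*3^1*5^1*7^1 * 41^1 *71^1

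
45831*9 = 412479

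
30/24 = 1 + 1/4  =  1.25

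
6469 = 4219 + 2250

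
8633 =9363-730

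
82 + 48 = 130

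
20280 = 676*30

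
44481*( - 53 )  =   -2357493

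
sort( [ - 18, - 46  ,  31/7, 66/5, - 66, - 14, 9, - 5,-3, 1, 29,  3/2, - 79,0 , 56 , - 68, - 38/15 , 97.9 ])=[-79,-68, - 66 ,  -  46, - 18, - 14, - 5, - 3, - 38/15, 0,1 , 3/2, 31/7 , 9,66/5, 29, 56,97.9]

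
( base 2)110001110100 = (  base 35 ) 2l3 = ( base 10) 3188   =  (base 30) 3G8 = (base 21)74H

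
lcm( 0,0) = 0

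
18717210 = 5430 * 3447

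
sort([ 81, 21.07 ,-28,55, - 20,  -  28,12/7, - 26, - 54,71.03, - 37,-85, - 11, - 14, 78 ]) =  [-85,-54,-37, -28, - 28, - 26,-20,-14,-11,12/7,21.07,55,  71.03,78,81]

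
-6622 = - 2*3311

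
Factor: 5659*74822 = 2^1*11^1 * 19^1* 179^1*5659^1 =423417698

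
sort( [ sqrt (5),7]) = [ sqrt( 5), 7]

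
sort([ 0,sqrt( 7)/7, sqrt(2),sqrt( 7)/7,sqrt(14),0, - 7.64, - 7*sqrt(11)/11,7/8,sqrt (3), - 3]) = [ - 7.64, - 3, - 7 * sqrt( 11 )/11,0,  0,sqrt( 7 )/7,sqrt ( 7)/7,7/8, sqrt( 2),sqrt( 3), sqrt (14)] 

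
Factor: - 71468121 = - 3^1*23822707^1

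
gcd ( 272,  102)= 34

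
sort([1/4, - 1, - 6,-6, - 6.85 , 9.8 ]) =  [-6.85, - 6,-6,-1,1/4,9.8 ]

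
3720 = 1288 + 2432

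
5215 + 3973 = 9188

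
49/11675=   49/11675 = 0.00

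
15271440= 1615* 9456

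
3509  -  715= 2794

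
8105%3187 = 1731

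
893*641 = 572413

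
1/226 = 1/226  =  0.00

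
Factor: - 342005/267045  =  -73/57  =  - 3^( - 1)*19^( - 1 )*73^1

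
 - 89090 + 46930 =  - 42160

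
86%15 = 11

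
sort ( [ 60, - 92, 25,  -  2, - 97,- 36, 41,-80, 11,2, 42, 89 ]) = [- 97, - 92,-80 , - 36, - 2,2,  11,25, 41, 42, 60, 89]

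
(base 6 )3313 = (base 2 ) 1011111101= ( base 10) 765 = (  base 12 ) 539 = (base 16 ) 2fd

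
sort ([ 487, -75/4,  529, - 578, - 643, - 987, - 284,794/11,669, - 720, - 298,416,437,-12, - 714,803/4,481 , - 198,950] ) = [ - 987, - 720, - 714, - 643,-578,-298 , - 284, - 198,-75/4, - 12, 794/11,803/4,416,437, 481,487,529, 669,950]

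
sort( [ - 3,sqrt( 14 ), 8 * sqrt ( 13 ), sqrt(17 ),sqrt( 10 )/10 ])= [  -  3,sqrt ( 10) /10, sqrt( 14), sqrt( 17), 8*sqrt( 13)] 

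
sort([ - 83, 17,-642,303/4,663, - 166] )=[ - 642, - 166,-83,17,  303/4, 663 ] 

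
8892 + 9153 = 18045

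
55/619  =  55/619 = 0.09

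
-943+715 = - 228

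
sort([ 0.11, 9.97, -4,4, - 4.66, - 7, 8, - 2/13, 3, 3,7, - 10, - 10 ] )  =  [  -  10 , - 10, - 7, - 4.66, - 4, - 2/13, 0.11, 3, 3, 4,7, 8, 9.97 ] 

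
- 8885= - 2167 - 6718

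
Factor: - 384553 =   -  13^1*29581^1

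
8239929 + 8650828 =16890757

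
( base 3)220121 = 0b1010011000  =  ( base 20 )1d4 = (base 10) 664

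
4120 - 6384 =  - 2264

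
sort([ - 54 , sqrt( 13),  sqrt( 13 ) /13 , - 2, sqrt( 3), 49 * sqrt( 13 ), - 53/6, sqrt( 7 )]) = [ - 54, - 53/6, - 2, sqrt( 13)/13, sqrt(3 ),  sqrt( 7 ), sqrt ( 13), 49*sqrt( 13 ) ]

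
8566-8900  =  -334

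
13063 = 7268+5795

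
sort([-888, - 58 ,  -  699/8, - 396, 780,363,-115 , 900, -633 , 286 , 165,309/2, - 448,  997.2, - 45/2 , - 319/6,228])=[-888, - 633, - 448,  -  396,-115, -699/8,-58,- 319/6,-45/2 , 309/2,165, 228, 286,  363 , 780 , 900, 997.2]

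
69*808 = 55752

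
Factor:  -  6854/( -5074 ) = 3427/2537 =23^1 * 43^( - 1 )*59^( - 1 )*149^1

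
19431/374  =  1143/22 = 51.95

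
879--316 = 1195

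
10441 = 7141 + 3300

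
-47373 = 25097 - 72470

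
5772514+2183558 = 7956072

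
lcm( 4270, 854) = 4270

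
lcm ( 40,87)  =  3480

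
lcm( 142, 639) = 1278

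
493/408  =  29/24 =1.21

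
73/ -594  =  -73/594 = -0.12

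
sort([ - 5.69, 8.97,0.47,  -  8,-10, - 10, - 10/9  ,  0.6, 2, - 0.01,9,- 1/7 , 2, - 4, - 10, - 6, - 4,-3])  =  [ - 10,-10, - 10, - 8,  -  6, - 5.69, - 4, - 4, - 3, - 10/9, - 1/7,-0.01 , 0.47,0.6,2,  2,  8.97,  9] 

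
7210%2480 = 2250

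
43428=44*987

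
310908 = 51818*6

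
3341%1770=1571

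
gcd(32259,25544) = 1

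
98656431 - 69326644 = 29329787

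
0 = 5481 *0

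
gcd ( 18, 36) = 18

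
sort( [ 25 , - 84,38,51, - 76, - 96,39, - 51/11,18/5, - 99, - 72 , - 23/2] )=[ - 99,  -  96 , - 84, - 76 ,  -  72,- 23/2, - 51/11  ,  18/5, 25 , 38, 39 , 51] 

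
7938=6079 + 1859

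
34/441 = 34/441 = 0.08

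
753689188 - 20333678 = 733355510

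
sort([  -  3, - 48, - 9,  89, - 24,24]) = [ - 48, - 24, - 9, - 3, 24,89 ]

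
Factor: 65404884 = 2^2*3^1*1721^1*3167^1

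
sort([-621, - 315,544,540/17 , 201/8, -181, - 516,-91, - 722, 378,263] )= [ - 722, - 621, - 516, - 315, - 181,-91, 201/8, 540/17,263, 378,544] 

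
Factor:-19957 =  - 7^1*2851^1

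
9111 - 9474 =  - 363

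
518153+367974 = 886127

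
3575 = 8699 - 5124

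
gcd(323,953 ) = 1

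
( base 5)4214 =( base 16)22F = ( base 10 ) 559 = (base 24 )N7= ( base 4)20233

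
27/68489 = 27/68489 = 0.00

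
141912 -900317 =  - 758405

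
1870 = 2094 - 224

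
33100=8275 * 4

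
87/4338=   29/1446= 0.02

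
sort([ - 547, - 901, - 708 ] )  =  [ - 901,-708, - 547 ] 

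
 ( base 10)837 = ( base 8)1505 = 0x345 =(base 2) 1101000101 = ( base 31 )R0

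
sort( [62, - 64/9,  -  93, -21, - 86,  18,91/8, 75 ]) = [ - 93, - 86 , - 21,-64/9, 91/8,18, 62,75 ]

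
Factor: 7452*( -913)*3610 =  - 24561270360 = - 2^3*3^4 *5^1*11^1*19^2 *23^1* 83^1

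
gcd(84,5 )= 1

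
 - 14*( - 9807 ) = 137298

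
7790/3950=1 + 384/395= 1.97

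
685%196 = 97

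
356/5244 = 89/1311  =  0.07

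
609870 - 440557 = 169313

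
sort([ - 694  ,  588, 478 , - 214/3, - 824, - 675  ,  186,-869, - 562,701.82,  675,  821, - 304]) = [ - 869, - 824, - 694, - 675,-562, - 304, - 214/3,186, 478, 588,675, 701.82, 821]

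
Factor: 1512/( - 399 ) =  - 2^3*3^2*19^( - 1 ) = - 72/19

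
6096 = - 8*( - 762 ) 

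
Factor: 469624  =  2^3*47^1*1249^1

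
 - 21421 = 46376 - 67797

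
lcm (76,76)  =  76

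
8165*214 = 1747310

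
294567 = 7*42081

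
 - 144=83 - 227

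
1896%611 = 63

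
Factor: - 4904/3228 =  - 2^1*3^( - 1)*269^( - 1)*613^1 = - 1226/807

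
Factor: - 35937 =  - 3^3 *11^3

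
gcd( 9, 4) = 1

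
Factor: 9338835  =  3^1* 5^1*11^1 *56599^1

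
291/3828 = 97/1276 = 0.08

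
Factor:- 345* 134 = -46230 = - 2^1*3^1 * 5^1*23^1*67^1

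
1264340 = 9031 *140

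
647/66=9 + 53/66= 9.80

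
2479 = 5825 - 3346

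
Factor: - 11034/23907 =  - 6/13= -2^1*3^1 * 13^ (  -  1)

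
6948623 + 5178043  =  12126666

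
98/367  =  98/367 = 0.27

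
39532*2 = 79064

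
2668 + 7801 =10469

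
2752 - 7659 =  - 4907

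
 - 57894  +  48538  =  -9356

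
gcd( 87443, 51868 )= 1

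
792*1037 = 821304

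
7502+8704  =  16206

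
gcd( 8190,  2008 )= 2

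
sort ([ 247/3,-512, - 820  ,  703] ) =[- 820, - 512, 247/3, 703]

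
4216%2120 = 2096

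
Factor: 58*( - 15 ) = -2^1 * 3^1*5^1*29^1 = -870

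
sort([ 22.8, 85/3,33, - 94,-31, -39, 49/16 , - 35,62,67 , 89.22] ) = [ - 94, - 39, - 35 , - 31 , 49/16, 22.8,  85/3, 33 , 62, 67, 89.22] 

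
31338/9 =3482 = 3482.00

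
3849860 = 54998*70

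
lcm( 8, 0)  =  0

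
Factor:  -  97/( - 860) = 2^(  -  2)*5^( - 1 )*43^( - 1 )*97^1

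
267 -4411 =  - 4144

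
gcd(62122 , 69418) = 2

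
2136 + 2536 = 4672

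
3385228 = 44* 76937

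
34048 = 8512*4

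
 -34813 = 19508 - 54321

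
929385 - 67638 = 861747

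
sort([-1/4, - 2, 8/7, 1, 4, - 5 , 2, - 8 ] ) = [ - 8, - 5, - 2, - 1/4, 1,8/7,2, 4 ]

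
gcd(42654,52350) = 6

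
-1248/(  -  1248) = 1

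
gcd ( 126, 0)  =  126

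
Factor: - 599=-599^1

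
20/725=4/145 =0.03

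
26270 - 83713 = -57443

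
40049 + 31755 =71804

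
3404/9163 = 3404/9163 = 0.37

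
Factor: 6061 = 11^1*19^1 * 29^1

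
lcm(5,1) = 5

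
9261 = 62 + 9199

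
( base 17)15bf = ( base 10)6560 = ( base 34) 5MW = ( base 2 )1100110100000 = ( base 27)8QQ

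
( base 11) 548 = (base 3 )220100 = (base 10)657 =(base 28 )nd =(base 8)1221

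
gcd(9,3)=3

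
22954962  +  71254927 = 94209889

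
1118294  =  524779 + 593515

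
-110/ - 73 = 1+37/73=1.51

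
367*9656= 3543752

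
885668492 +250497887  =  1136166379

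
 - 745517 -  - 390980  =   - 354537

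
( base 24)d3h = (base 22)FE9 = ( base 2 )1110110011001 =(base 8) 16631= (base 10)7577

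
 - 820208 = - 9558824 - -8738616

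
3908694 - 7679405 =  - 3770711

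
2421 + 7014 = 9435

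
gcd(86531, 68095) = 1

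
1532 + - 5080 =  - 3548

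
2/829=2/829 = 0.00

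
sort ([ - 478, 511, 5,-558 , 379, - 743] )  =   [ - 743 , - 558, - 478,  5,379,511]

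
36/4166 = 18/2083 = 0.01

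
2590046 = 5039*514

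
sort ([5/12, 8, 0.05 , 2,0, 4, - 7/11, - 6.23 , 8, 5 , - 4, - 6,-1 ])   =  [ - 6.23, - 6, - 4 , - 1, - 7/11, 0,0.05,5/12, 2,4,5,8, 8 ]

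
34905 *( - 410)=-14311050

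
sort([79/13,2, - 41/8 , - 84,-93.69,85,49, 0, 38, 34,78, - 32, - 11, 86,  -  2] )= [ - 93.69, - 84,- 32, - 11, - 41/8, -2,  0,2,79/13,34, 38, 49,78, 85 , 86 ]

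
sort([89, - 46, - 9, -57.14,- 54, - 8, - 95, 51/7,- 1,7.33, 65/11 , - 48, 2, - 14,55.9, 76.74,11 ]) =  [ - 95 , - 57.14 , - 54, - 48, - 46, - 14,- 9, - 8, - 1, 2, 65/11,51/7,7.33,11,  55.9,76.74,89]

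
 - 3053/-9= 339  +  2/9  =  339.22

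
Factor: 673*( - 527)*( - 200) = 70934200 = 2^3*5^2*17^1*31^1*673^1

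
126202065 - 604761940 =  - 478559875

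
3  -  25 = -22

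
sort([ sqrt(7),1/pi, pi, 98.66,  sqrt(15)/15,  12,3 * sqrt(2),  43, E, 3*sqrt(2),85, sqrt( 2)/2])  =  [ sqrt(15)/15, 1/pi, sqrt (2)/2, sqrt(7 ),  E, pi,3 * sqrt(2),3*sqrt( 2 ),12, 43, 85, 98.66 ] 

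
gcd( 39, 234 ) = 39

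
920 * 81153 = 74660760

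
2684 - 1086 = 1598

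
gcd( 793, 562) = 1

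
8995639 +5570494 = 14566133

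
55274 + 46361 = 101635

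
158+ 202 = 360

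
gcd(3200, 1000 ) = 200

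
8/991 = 8/991 = 0.01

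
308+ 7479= 7787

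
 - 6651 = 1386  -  8037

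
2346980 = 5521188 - 3174208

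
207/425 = 207/425 = 0.49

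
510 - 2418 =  - 1908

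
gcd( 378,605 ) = 1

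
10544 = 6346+4198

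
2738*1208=3307504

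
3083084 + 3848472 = 6931556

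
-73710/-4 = 18427 + 1/2 = 18427.50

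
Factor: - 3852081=-3^2* 17^2 * 1481^1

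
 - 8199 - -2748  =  - 5451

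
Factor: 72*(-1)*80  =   -2^7*3^2*5^1 = - 5760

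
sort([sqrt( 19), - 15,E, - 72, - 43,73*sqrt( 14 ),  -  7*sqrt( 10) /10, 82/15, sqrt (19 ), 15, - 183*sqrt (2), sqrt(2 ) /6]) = [ - 183*sqrt(2) , - 72, - 43 , - 15, - 7*sqrt( 10) /10 , sqrt(2) /6,E, sqrt (19 ),sqrt( 19), 82/15, 15, 73*sqrt( 14) ]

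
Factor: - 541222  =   - 2^1 * 11^1*73^1*337^1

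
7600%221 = 86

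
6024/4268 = 1506/1067=1.41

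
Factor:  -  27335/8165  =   - 77/23 = - 7^1*11^1*23^( - 1)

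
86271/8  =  86271/8 = 10783.88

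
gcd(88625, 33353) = 1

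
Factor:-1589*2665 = - 4234685 = -  5^1*7^1*13^1*41^1*227^1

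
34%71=34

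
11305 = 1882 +9423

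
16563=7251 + 9312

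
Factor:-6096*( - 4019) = 2^4*3^1* 127^1*4019^1= 24499824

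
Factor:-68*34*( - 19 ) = 43928 = 2^3*  17^2*19^1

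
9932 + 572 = 10504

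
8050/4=2012 + 1/2 = 2012.50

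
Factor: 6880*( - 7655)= - 2^5 * 5^2*43^1 * 1531^1 = - 52666400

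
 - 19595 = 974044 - 993639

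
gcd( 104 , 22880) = 104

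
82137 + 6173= 88310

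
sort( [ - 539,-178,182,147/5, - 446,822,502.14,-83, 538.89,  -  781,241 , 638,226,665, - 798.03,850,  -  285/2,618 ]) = [ - 798.03, - 781, - 539, - 446, - 178, - 285/2,-83 , 147/5 , 182,226,  241, 502.14,538.89,618, 638,665, 822, 850]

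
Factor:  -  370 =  - 2^1*5^1* 37^1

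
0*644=0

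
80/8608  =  5/538 = 0.01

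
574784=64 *8981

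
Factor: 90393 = 3^1*29^1*1039^1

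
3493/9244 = 3493/9244 = 0.38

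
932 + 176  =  1108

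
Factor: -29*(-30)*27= 2^1*3^4*5^1 * 29^1 = 23490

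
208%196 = 12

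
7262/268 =3631/134 = 27.10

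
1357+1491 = 2848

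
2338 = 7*334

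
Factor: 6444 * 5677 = 36582588 = 2^2*3^2*7^1*179^1*811^1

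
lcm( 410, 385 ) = 31570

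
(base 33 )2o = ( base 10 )90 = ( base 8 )132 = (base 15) 60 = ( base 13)6c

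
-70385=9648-80033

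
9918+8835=18753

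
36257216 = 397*91328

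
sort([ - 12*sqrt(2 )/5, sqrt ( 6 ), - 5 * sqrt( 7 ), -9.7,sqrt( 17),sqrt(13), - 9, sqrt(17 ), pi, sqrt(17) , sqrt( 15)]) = [- 5*sqrt(7),-9.7 , - 9, - 12*sqrt ( 2)/5, sqrt(6 ),pi , sqrt( 13),sqrt(15 ) , sqrt (17), sqrt ( 17) , sqrt(17)]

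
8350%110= 100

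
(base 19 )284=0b1101101110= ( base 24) 1CE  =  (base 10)878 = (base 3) 1012112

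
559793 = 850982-291189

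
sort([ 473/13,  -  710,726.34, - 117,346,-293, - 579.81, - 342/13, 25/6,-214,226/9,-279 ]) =[ - 710, - 579.81, - 293,-279 , - 214,  -  117, - 342/13,  25/6, 226/9 , 473/13,346, 726.34 ] 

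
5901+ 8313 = 14214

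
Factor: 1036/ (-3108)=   -  1/3 = - 3^( - 1 )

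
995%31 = 3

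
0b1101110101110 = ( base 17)178e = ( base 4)1232232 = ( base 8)15656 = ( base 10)7086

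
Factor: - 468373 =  - 109^1*4297^1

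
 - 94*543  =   - 51042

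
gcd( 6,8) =2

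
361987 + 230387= 592374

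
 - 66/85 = - 66/85= -  0.78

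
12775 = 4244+8531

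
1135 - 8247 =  - 7112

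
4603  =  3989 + 614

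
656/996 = 164/249 = 0.66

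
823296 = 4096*201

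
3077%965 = 182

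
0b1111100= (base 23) 59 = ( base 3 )11121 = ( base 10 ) 124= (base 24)54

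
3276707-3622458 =-345751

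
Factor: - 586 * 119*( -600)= 2^4*3^1*5^2*7^1*17^1* 293^1= 41840400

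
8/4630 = 4/2315 =0.00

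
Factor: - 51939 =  - 3^2*29^1*199^1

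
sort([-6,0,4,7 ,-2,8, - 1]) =[ - 6, - 2,  -  1, 0,4,7,8 ]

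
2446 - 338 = 2108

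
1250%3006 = 1250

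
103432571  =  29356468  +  74076103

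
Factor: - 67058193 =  - 3^1*22352731^1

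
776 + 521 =1297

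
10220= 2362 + 7858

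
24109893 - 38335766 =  - 14225873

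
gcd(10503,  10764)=9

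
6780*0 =0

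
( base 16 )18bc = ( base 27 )8ie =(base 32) 65S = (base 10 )6332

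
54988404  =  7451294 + 47537110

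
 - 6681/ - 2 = 6681/2 = 3340.50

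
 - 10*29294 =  - 292940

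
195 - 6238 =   -  6043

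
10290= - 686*( - 15)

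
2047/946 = 2 +155/946 = 2.16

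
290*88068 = 25539720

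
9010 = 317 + 8693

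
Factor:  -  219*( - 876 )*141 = 2^2*3^3*47^1 * 73^2 = 27050004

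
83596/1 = 83596 = 83596.00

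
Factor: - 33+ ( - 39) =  - 72  =  -  2^3 * 3^2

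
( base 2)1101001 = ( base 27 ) 3o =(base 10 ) 105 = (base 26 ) 41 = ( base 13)81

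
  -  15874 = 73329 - 89203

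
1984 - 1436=548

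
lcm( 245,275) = 13475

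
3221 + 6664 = 9885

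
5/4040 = 1/808 = 0.00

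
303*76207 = 23090721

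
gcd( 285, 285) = 285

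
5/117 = 5/117 = 0.04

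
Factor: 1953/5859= 1/3 = 3^( - 1)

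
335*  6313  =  2114855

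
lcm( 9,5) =45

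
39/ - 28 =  - 39/28= -  1.39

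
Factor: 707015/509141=5^1 *71^( - 2) * 101^ (-1)*141403^1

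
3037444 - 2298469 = 738975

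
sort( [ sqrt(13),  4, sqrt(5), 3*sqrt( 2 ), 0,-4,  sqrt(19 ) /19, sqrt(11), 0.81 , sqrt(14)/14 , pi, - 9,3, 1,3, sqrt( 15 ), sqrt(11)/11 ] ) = [-9, - 4, 0, sqrt( 19)/19, sqrt(14) /14 , sqrt(11)/11, 0.81, 1, sqrt(5), 3, 3, pi, sqrt(11 ),sqrt (13)  ,  sqrt(15 ), 4, 3*sqrt(2)]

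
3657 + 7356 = 11013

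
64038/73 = 877 + 17/73 = 877.23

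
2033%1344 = 689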